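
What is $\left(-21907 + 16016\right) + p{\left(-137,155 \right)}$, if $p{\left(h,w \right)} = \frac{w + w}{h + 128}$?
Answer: $- \frac{53329}{9} \approx -5925.4$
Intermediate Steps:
$p{\left(h,w \right)} = \frac{2 w}{128 + h}$
$\left(-21907 + 16016\right) + p{\left(-137,155 \right)} = \left(-21907 + 16016\right) + 2 \cdot 155 \frac{1}{128 - 137} = -5891 + 2 \cdot 155 \frac{1}{-9} = -5891 + 2 \cdot 155 \left(- \frac{1}{9}\right) = -5891 - \frac{310}{9} = - \frac{53329}{9}$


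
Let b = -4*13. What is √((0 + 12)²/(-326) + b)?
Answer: 2*I*√348331/163 ≈ 7.2417*I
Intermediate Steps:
b = -52
√((0 + 12)²/(-326) + b) = √((0 + 12)²/(-326) - 52) = √(12²*(-1/326) - 52) = √(144*(-1/326) - 52) = √(-72/163 - 52) = √(-8548/163) = 2*I*√348331/163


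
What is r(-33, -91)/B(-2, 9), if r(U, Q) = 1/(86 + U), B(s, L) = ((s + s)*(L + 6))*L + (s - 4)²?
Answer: -1/26712 ≈ -3.7436e-5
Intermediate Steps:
B(s, L) = (-4 + s)² + 2*L*s*(6 + L) (B(s, L) = ((2*s)*(6 + L))*L + (-4 + s)² = (2*s*(6 + L))*L + (-4 + s)² = 2*L*s*(6 + L) + (-4 + s)² = (-4 + s)² + 2*L*s*(6 + L))
r(-33, -91)/B(-2, 9) = 1/((86 - 33)*((-4 - 2)² + 2*(-2)*9² + 12*9*(-2))) = 1/(53*((-6)² + 2*(-2)*81 - 216)) = 1/(53*(36 - 324 - 216)) = (1/53)/(-504) = (1/53)*(-1/504) = -1/26712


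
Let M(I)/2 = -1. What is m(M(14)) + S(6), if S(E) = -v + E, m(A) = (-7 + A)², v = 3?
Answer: 84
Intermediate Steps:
M(I) = -2 (M(I) = 2*(-1) = -2)
S(E) = -3 + E (S(E) = -1*3 + E = -3 + E)
m(M(14)) + S(6) = (-7 - 2)² + (-3 + 6) = (-9)² + 3 = 81 + 3 = 84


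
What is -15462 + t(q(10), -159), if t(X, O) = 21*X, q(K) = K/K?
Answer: -15441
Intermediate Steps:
q(K) = 1
-15462 + t(q(10), -159) = -15462 + 21*1 = -15462 + 21 = -15441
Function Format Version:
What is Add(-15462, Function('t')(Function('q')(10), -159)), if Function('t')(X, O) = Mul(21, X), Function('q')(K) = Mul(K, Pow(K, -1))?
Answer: -15441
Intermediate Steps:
Function('q')(K) = 1
Add(-15462, Function('t')(Function('q')(10), -159)) = Add(-15462, Mul(21, 1)) = Add(-15462, 21) = -15441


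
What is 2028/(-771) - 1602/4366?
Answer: -1681565/561031 ≈ -2.9973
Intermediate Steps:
2028/(-771) - 1602/4366 = 2028*(-1/771) - 1602*1/4366 = -676/257 - 801/2183 = -1681565/561031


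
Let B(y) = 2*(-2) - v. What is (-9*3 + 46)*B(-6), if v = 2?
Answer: -114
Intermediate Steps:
B(y) = -6 (B(y) = 2*(-2) - 1*2 = -4 - 2 = -6)
(-9*3 + 46)*B(-6) = (-9*3 + 46)*(-6) = (-27 + 46)*(-6) = 19*(-6) = -114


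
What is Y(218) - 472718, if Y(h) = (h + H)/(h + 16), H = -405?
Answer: -110616199/234 ≈ -4.7272e+5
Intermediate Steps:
Y(h) = (-405 + h)/(16 + h) (Y(h) = (h - 405)/(h + 16) = (-405 + h)/(16 + h))
Y(218) - 472718 = (-405 + 218)/(16 + 218) - 472718 = -187/234 - 472718 = -110616199/234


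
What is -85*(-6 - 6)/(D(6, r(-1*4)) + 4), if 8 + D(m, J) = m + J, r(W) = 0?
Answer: 510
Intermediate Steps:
D(m, J) = -8 + J + m (D(m, J) = -8 + (m + J) = -8 + (J + m) = -8 + J + m)
-85*(-6 - 6)/(D(6, r(-1*4)) + 4) = -85*(-6 - 6)/((-8 + 0 + 6) + 4) = -(-1020)/(-2 + 4) = -(-1020)/2 = -85*(-6) = 510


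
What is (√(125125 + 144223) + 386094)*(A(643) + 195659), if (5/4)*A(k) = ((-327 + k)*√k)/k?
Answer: 2*(193047 + 17*√233)*(629043685 + 1264*√643)/3215 ≈ 7.5648e+10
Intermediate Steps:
A(k) = 4*(-327 + k)/(5*√k) (A(k) = 4*(((-327 + k)*√k)/k)/5 = 4*((√k*(-327 + k))/k)/5 = 4*((-327 + k)/√k)/5 = 4*(-327 + k)/(5*√k))
(√(125125 + 144223) + 386094)*(A(643) + 195659) = (√(125125 + 144223) + 386094)*(4*(-327 + 643)/(5*√643) + 195659) = (√269348 + 386094)*((⅘)*(√643/643)*316 + 195659) = (34*√233 + 386094)*(1264*√643/3215 + 195659) = (386094 + 34*√233)*(195659 + 1264*√643/3215) = (195659 + 1264*√643/3215)*(386094 + 34*√233)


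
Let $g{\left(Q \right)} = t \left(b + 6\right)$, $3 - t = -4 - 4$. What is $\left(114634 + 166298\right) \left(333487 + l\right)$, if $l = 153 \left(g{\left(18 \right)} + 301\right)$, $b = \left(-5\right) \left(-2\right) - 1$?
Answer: $113717059620$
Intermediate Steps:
$t = 11$ ($t = 3 - \left(-4 - 4\right) = 3 - -8 = 3 + 8 = 11$)
$b = 9$ ($b = 10 - 1 = 9$)
$g{\left(Q \right)} = 165$ ($g{\left(Q \right)} = 11 \left(9 + 6\right) = 11 \cdot 15 = 165$)
$l = 71298$ ($l = 153 \left(165 + 301\right) = 153 \cdot 466 = 71298$)
$\left(114634 + 166298\right) \left(333487 + l\right) = \left(114634 + 166298\right) \left(333487 + 71298\right) = 280932 \cdot 404785 = 113717059620$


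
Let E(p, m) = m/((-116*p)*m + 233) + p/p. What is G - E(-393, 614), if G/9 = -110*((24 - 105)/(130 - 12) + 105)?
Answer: -170551169558936/1651484635 ≈ -1.0327e+5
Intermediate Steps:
E(p, m) = 1 + m/(233 - 116*m*p) (E(p, m) = m/(-116*m*p + 233) + 1 = m/(233 - 116*m*p) + 1 = 1 + m/(233 - 116*m*p))
G = -6092955/59 (G = 9*(-110*((24 - 105)/(130 - 12) + 105)) = 9*(-110*(-81/118 + 105)) = 9*(-110*12309/118) = 9*(-676995/59) = -6092955/59 ≈ -1.0327e+5)
G - E(-393, 614) = -6092955/59 - (-233 - 1*614 + 116*614*(-393))/(-233 + 116*614*(-393)) = -6092955/59 - (-233 - 614 - 27991032)/(-233 - 27991032) = -6092955/59 - (-27991879)/(-27991265) = -6092955/59 - (-1)*(-27991879)/27991265 = -6092955/59 - 1*27991879/27991265 = -6092955/59 - 27991879/27991265 = -170551169558936/1651484635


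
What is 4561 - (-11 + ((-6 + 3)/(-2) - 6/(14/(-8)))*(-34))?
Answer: 33177/7 ≈ 4739.6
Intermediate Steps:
4561 - (-11 + ((-6 + 3)/(-2) - 6/(14/(-8)))*(-34)) = 4561 - (-11 + (-3*(-1/2) - 6/(14*(-1/8)))*(-34)) = 4561 - (-11 + (3/2 - 6/(-7/4))*(-34)) = 4561 - (-11 + (3/2 - 6*(-4/7))*(-34)) = 4561 - (-11 + (3/2 + 24/7)*(-34)) = 4561 - (-11 + (69/14)*(-34)) = 4561 - (-11 - 1173/7) = 4561 - 1*(-1250/7) = 4561 + 1250/7 = 33177/7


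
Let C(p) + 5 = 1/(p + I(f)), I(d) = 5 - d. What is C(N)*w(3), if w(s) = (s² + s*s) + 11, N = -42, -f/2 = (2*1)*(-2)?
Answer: -6554/45 ≈ -145.64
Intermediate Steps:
f = 8 (f = -2*2*1*(-2) = -4*(-2) = -2*(-4) = 8)
w(s) = 11 + 2*s² (w(s) = (s² + s²) + 11 = 2*s² + 11 = 11 + 2*s²)
C(p) = -5 + 1/(-3 + p) (C(p) = -5 + 1/(p + (5 - 1*8)) = -5 + 1/(p + (5 - 8)) = -5 + 1/(p - 3) = -5 + 1/(-3 + p))
C(N)*w(3) = ((16 - 5*(-42))/(-3 - 42))*(11 + 2*3²) = ((16 + 210)/(-45))*(11 + 2*9) = (-1/45*226)*(11 + 18) = -226/45*29 = -6554/45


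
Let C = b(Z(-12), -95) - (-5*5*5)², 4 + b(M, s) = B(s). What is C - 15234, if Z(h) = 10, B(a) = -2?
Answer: -30865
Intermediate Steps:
b(M, s) = -6 (b(M, s) = -4 - 2 = -6)
C = -15631 (C = -6 - (-5*5*5)² = -6 - (-25*5)² = -6 - 1*(-125)² = -6 - 1*15625 = -6 - 15625 = -15631)
C - 15234 = -15631 - 15234 = -30865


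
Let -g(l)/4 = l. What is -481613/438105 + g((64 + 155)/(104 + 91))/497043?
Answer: -1037332133333/943613768565 ≈ -1.0993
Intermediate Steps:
g(l) = -4*l
-481613/438105 + g((64 + 155)/(104 + 91))/497043 = -481613/438105 - 4*(64 + 155)/(104 + 91)/497043 = -481613*1/438105 - 876/195*(1/497043) = -481613/438105 - 876/195*(1/497043) = -481613/438105 - 4*73/65*(1/497043) = -481613/438105 - 292/65*1/497043 = -481613/438105 - 292/32307795 = -1037332133333/943613768565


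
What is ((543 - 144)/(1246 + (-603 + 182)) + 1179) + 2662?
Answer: 1056408/275 ≈ 3841.5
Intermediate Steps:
((543 - 144)/(1246 + (-603 + 182)) + 1179) + 2662 = (399/(1246 - 421) + 1179) + 2662 = (399/825 + 1179) + 2662 = (399*(1/825) + 1179) + 2662 = (133/275 + 1179) + 2662 = 324358/275 + 2662 = 1056408/275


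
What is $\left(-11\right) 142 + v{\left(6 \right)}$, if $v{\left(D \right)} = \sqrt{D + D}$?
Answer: $-1562 + 2 \sqrt{3} \approx -1558.5$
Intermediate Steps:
$v{\left(D \right)} = \sqrt{2} \sqrt{D}$ ($v{\left(D \right)} = \sqrt{2 D} = \sqrt{2} \sqrt{D}$)
$\left(-11\right) 142 + v{\left(6 \right)} = \left(-11\right) 142 + \sqrt{2} \sqrt{6} = -1562 + 2 \sqrt{3}$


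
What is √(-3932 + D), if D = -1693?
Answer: 75*I ≈ 75.0*I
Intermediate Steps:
√(-3932 + D) = √(-3932 - 1693) = √(-5625) = 75*I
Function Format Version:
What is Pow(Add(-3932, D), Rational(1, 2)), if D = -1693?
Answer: Mul(75, I) ≈ Mul(75.000, I)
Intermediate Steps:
Pow(Add(-3932, D), Rational(1, 2)) = Pow(Add(-3932, -1693), Rational(1, 2)) = Pow(-5625, Rational(1, 2)) = Mul(75, I)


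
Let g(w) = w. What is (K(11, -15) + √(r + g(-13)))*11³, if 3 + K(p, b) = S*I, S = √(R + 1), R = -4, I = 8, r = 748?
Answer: -3993 + 9317*√15 + 10648*I*√3 ≈ 32092.0 + 18443.0*I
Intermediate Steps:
S = I*√3 (S = √(-4 + 1) = √(-3) = I*√3 ≈ 1.732*I)
K(p, b) = -3 + 8*I*√3 (K(p, b) = -3 + (I*√3)*8 = -3 + 8*I*√3)
(K(11, -15) + √(r + g(-13)))*11³ = ((-3 + 8*I*√3) + √(748 - 13))*11³ = ((-3 + 8*I*√3) + √735)*1331 = ((-3 + 8*I*√3) + 7*√15)*1331 = (-3 + 7*√15 + 8*I*√3)*1331 = -3993 + 9317*√15 + 10648*I*√3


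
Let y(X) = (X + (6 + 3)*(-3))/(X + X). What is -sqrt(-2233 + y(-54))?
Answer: -I*sqrt(8929)/2 ≈ -47.247*I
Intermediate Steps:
y(X) = (-27 + X)/(2*X) (y(X) = (X + 9*(-3))/((2*X)) = (X - 27)*(1/(2*X)) = (-27 + X)*(1/(2*X)) = (-27 + X)/(2*X))
-sqrt(-2233 + y(-54)) = -sqrt(-2233 + (1/2)*(-27 - 54)/(-54)) = -sqrt(-2233 + (1/2)*(-1/54)*(-81)) = -sqrt(-2233 + 3/4) = -sqrt(-8929/4) = -I*sqrt(8929)/2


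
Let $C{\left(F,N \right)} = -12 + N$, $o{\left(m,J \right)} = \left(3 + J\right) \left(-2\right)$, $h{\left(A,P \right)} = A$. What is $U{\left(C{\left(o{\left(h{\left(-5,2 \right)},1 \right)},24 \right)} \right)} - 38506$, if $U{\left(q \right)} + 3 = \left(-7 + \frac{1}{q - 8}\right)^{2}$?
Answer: $- \frac{615415}{16} \approx -38463.0$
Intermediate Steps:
$o{\left(m,J \right)} = -6 - 2 J$
$U{\left(q \right)} = -3 + \left(-7 + \frac{1}{-8 + q}\right)^{2}$ ($U{\left(q \right)} = -3 + \left(-7 + \frac{1}{q - 8}\right)^{2} = -3 + \left(-7 + \frac{1}{-8 + q}\right)^{2}$)
$U{\left(C{\left(o{\left(h{\left(-5,2 \right)},1 \right)},24 \right)} \right)} - 38506 = \left(-3 + \frac{\left(-57 + 7 \left(-12 + 24\right)\right)^{2}}{\left(-8 + \left(-12 + 24\right)\right)^{2}}\right) - 38506 = \left(-3 + \frac{\left(-57 + 7 \cdot 12\right)^{2}}{\left(-8 + 12\right)^{2}}\right) - 38506 = \left(-3 + \frac{\left(-57 + 84\right)^{2}}{16}\right) - 38506 = \left(-3 + 27^{2} \cdot \frac{1}{16}\right) - 38506 = \left(-3 + 729 \cdot \frac{1}{16}\right) - 38506 = \left(-3 + \frac{729}{16}\right) - 38506 = \frac{681}{16} - 38506 = - \frac{615415}{16}$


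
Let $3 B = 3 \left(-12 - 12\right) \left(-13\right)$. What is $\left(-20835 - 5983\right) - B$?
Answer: $-27130$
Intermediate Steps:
$B = 312$ ($B = \frac{3 \left(-12 - 12\right) \left(-13\right)}{3} = \frac{3 \left(-24\right) \left(-13\right)}{3} = \frac{\left(-72\right) \left(-13\right)}{3} = \frac{1}{3} \cdot 936 = 312$)
$\left(-20835 - 5983\right) - B = \left(-20835 - 5983\right) - 312 = -26818 - 312 = -27130$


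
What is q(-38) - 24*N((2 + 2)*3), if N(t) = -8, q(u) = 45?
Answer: 237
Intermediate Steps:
q(-38) - 24*N((2 + 2)*3) = 45 - 24*(-8) = 45 - 1*(-192) = 45 + 192 = 237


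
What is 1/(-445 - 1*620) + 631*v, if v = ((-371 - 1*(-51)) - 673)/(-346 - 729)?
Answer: 133461964/228975 ≈ 582.87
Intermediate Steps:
v = 993/1075 (v = ((-371 + 51) - 673)/(-1075) = (-320 - 673)*(-1/1075) = -993*(-1/1075) = 993/1075 ≈ 0.92372)
1/(-445 - 1*620) + 631*v = 1/(-445 - 1*620) + 631*(993/1075) = 1/(-445 - 620) + 626583/1075 = 1/(-1065) + 626583/1075 = -1/1065 + 626583/1075 = 133461964/228975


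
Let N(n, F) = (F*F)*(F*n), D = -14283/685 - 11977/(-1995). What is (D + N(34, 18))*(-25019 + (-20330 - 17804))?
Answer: -162967900293036/13015 ≈ -1.2522e+10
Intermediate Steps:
D = -579724/39045 (D = -14283*1/685 - 11977*(-1/1995) = -14283/685 + 1711/285 = -579724/39045 ≈ -14.848)
N(n, F) = n*F**3 (N(n, F) = F**2*(F*n) = n*F**3)
(D + N(34, 18))*(-25019 + (-20330 - 17804)) = (-579724/39045 + 34*18**3)*(-25019 + (-20330 - 17804)) = (-579724/39045 + 34*5832)*(-25019 - 38134) = (-579724/39045 + 198288)*(-63153) = (7741575236/39045)*(-63153) = -162967900293036/13015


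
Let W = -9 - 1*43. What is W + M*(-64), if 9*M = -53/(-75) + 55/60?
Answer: -42892/675 ≈ -63.544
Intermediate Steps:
M = 487/2700 (M = (-53/(-75) + 55/60)/9 = (-53*(-1/75) + 55*(1/60))/9 = (53/75 + 11/12)/9 = (⅑)*(487/300) = 487/2700 ≈ 0.18037)
W = -52 (W = -9 - 43 = -52)
W + M*(-64) = -52 + (487/2700)*(-64) = -52 - 7792/675 = -42892/675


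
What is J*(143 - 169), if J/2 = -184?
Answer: 9568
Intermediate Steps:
J = -368 (J = 2*(-184) = -368)
J*(143 - 169) = -368*(143 - 169) = -368*(-26) = 9568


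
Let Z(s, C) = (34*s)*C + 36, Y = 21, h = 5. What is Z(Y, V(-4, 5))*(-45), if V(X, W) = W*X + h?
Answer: 480330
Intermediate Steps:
V(X, W) = 5 + W*X (V(X, W) = W*X + 5 = 5 + W*X)
Z(s, C) = 36 + 34*C*s (Z(s, C) = 34*C*s + 36 = 36 + 34*C*s)
Z(Y, V(-4, 5))*(-45) = (36 + 34*(5 + 5*(-4))*21)*(-45) = (36 + 34*(5 - 20)*21)*(-45) = (36 + 34*(-15)*21)*(-45) = (36 - 10710)*(-45) = -10674*(-45) = 480330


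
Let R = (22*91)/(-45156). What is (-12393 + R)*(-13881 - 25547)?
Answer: 5516177395670/11289 ≈ 4.8863e+8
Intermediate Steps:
R = -1001/22578 (R = 2002*(-1/45156) = -1001/22578 ≈ -0.044335)
(-12393 + R)*(-13881 - 25547) = (-12393 - 1001/22578)*(-13881 - 25547) = -279810155/22578*(-39428) = 5516177395670/11289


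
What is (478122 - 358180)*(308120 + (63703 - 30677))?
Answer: 40917733532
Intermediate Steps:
(478122 - 358180)*(308120 + (63703 - 30677)) = 119942*(308120 + 33026) = 119942*341146 = 40917733532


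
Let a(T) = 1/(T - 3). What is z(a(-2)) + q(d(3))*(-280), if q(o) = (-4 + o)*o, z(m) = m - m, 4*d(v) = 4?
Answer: 840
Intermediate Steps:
d(v) = 1 (d(v) = (1/4)*4 = 1)
a(T) = 1/(-3 + T)
z(m) = 0
q(o) = o*(-4 + o)
z(a(-2)) + q(d(3))*(-280) = 0 + (1*(-4 + 1))*(-280) = 0 + (1*(-3))*(-280) = 0 - 3*(-280) = 0 + 840 = 840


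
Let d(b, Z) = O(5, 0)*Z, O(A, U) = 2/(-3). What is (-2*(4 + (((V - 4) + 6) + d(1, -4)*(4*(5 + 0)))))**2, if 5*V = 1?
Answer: 3189796/225 ≈ 14177.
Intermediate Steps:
O(A, U) = -2/3 (O(A, U) = 2*(-1/3) = -2/3)
V = 1/5 (V = (1/5)*1 = 1/5 ≈ 0.20000)
d(b, Z) = -2*Z/3
(-2*(4 + (((V - 4) + 6) + d(1, -4)*(4*(5 + 0)))))**2 = (-2*(4 + (((1/5 - 4) + 6) + (-2/3*(-4))*(4*(5 + 0)))))**2 = (-2*(4 + ((-19/5 + 6) + 8*(4*5)/3)))**2 = (-2*(4 + (11/5 + (8/3)*20)))**2 = (-2*(4 + (11/5 + 160/3)))**2 = (-2*(4 + 833/15))**2 = (-2*893/15)**2 = (-1786/15)**2 = 3189796/225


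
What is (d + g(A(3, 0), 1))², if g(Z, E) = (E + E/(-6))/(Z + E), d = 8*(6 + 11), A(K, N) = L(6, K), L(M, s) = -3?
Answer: 2647129/144 ≈ 18383.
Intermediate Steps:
A(K, N) = -3
d = 136 (d = 8*17 = 136)
g(Z, E) = 5*E/(6*(E + Z)) (g(Z, E) = (E + E*(-⅙))/(E + Z) = (E - E/6)/(E + Z) = (5*E/6)/(E + Z) = 5*E/(6*(E + Z)))
(d + g(A(3, 0), 1))² = (136 + (⅚)*1/(1 - 3))² = (136 + (⅚)*1/(-2))² = (136 + (⅚)*1*(-½))² = (136 - 5/12)² = (1627/12)² = 2647129/144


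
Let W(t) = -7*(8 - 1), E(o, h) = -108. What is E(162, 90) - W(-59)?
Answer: -59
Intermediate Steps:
W(t) = -49 (W(t) = -7*7 = -49)
E(162, 90) - W(-59) = -108 - 1*(-49) = -108 + 49 = -59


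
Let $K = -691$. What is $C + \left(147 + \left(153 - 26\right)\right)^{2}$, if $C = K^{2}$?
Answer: $552557$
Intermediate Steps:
$C = 477481$ ($C = \left(-691\right)^{2} = 477481$)
$C + \left(147 + \left(153 - 26\right)\right)^{2} = 477481 + \left(147 + \left(153 - 26\right)\right)^{2} = 477481 + \left(147 + 127\right)^{2} = 477481 + 274^{2} = 477481 + 75076 = 552557$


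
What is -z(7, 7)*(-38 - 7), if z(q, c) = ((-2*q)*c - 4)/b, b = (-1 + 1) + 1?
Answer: -4590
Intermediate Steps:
b = 1 (b = 0 + 1 = 1)
z(q, c) = -4 - 2*c*q (z(q, c) = ((-2*q)*c - 4)/1 = (-2*c*q - 4)*1 = (-4 - 2*c*q)*1 = -4 - 2*c*q)
-z(7, 7)*(-38 - 7) = -(-4 - 2*7*7)*(-38 - 7) = -(-4 - 98)*(-45) = -(-102)*(-45) = -1*4590 = -4590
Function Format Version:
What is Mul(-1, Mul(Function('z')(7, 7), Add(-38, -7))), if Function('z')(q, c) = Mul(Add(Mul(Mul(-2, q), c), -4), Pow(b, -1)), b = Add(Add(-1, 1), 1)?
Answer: -4590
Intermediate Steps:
b = 1 (b = Add(0, 1) = 1)
Function('z')(q, c) = Add(-4, Mul(-2, c, q)) (Function('z')(q, c) = Mul(Add(Mul(Mul(-2, q), c), -4), Pow(1, -1)) = Mul(Add(Mul(-2, c, q), -4), 1) = Mul(Add(-4, Mul(-2, c, q)), 1) = Add(-4, Mul(-2, c, q)))
Mul(-1, Mul(Function('z')(7, 7), Add(-38, -7))) = Mul(-1, Mul(Add(-4, Mul(-2, 7, 7)), Add(-38, -7))) = Mul(-1, Mul(Add(-4, -98), -45)) = Mul(-1, Mul(-102, -45)) = Mul(-1, 4590) = -4590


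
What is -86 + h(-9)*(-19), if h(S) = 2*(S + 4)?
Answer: 104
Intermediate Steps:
h(S) = 8 + 2*S (h(S) = 2*(4 + S) = 8 + 2*S)
-86 + h(-9)*(-19) = -86 + (8 + 2*(-9))*(-19) = -86 + (8 - 18)*(-19) = -86 - 10*(-19) = -86 + 190 = 104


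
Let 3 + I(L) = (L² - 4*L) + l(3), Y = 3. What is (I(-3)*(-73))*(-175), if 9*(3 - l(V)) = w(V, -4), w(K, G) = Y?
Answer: 792050/3 ≈ 2.6402e+5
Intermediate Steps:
w(K, G) = 3
l(V) = 8/3 (l(V) = 3 - ⅑*3 = 3 - ⅓ = 8/3)
I(L) = -⅓ + L² - 4*L (I(L) = -3 + ((L² - 4*L) + 8/3) = -3 + (8/3 + L² - 4*L) = -⅓ + L² - 4*L)
(I(-3)*(-73))*(-175) = ((-⅓ + (-3)² - 4*(-3))*(-73))*(-175) = ((-⅓ + 9 + 12)*(-73))*(-175) = ((62/3)*(-73))*(-175) = -4526/3*(-175) = 792050/3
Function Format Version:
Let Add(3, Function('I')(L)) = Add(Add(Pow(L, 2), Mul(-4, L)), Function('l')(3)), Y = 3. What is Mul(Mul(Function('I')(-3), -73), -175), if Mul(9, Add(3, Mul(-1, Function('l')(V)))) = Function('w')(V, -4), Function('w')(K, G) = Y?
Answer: Rational(792050, 3) ≈ 2.6402e+5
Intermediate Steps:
Function('w')(K, G) = 3
Function('l')(V) = Rational(8, 3) (Function('l')(V) = Add(3, Mul(Rational(-1, 9), 3)) = Add(3, Rational(-1, 3)) = Rational(8, 3))
Function('I')(L) = Add(Rational(-1, 3), Pow(L, 2), Mul(-4, L)) (Function('I')(L) = Add(-3, Add(Add(Pow(L, 2), Mul(-4, L)), Rational(8, 3))) = Add(-3, Add(Rational(8, 3), Pow(L, 2), Mul(-4, L))) = Add(Rational(-1, 3), Pow(L, 2), Mul(-4, L)))
Mul(Mul(Function('I')(-3), -73), -175) = Mul(Mul(Add(Rational(-1, 3), Pow(-3, 2), Mul(-4, -3)), -73), -175) = Mul(Mul(Add(Rational(-1, 3), 9, 12), -73), -175) = Mul(Mul(Rational(62, 3), -73), -175) = Mul(Rational(-4526, 3), -175) = Rational(792050, 3)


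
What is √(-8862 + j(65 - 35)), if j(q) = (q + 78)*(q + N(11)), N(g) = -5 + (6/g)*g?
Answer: I*√5514 ≈ 74.256*I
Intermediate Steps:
N(g) = 1 (N(g) = -5 + 6 = 1)
j(q) = (1 + q)*(78 + q) (j(q) = (q + 78)*(q + 1) = (78 + q)*(1 + q) = (1 + q)*(78 + q))
√(-8862 + j(65 - 35)) = √(-8862 + (78 + (65 - 35)² + 79*(65 - 35))) = √(-8862 + (78 + 30² + 79*30)) = √(-8862 + (78 + 900 + 2370)) = √(-8862 + 3348) = √(-5514) = I*√5514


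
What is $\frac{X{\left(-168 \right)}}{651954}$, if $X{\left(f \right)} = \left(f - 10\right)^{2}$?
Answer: $\frac{15842}{325977} \approx 0.048599$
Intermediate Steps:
$X{\left(f \right)} = \left(-10 + f\right)^{2}$
$\frac{X{\left(-168 \right)}}{651954} = \frac{\left(-10 - 168\right)^{2}}{651954} = \left(-178\right)^{2} \cdot \frac{1}{651954} = 31684 \cdot \frac{1}{651954} = \frac{15842}{325977}$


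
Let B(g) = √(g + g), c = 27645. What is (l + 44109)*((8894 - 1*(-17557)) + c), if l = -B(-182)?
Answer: 2386120464 - 108192*I*√91 ≈ 2.3861e+9 - 1.0321e+6*I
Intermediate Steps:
B(g) = √2*√g (B(g) = √(2*g) = √2*√g)
l = -2*I*√91 (l = -√2*√(-182) = -√2*I*√182 = -2*I*√91 ≈ -19.079*I)
(l + 44109)*((8894 - 1*(-17557)) + c) = (-2*I*√91 + 44109)*((8894 - 1*(-17557)) + 27645) = (44109 - 2*I*√91)*((8894 + 17557) + 27645) = (44109 - 2*I*√91)*(26451 + 27645) = (44109 - 2*I*√91)*54096 = 2386120464 - 108192*I*√91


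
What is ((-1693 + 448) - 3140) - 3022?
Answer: -7407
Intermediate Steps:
((-1693 + 448) - 3140) - 3022 = (-1245 - 3140) - 3022 = -4385 - 3022 = -7407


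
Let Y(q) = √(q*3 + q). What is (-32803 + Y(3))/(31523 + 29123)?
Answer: -32803/60646 + √3/30323 ≈ -0.54084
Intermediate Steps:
Y(q) = 2*√q (Y(q) = √(3*q + q) = √(4*q) = 2*√q)
(-32803 + Y(3))/(31523 + 29123) = (-32803 + 2*√3)/(31523 + 29123) = (-32803 + 2*√3)/60646 = (-32803 + 2*√3)*(1/60646) = -32803/60646 + √3/30323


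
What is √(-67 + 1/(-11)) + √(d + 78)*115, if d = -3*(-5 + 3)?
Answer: 230*√21 + 3*I*√902/11 ≈ 1054.0 + 8.1909*I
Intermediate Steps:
d = 6 (d = -3*(-2) = 6)
√(-67 + 1/(-11)) + √(d + 78)*115 = √(-67 + 1/(-11)) + √(6 + 78)*115 = √(-67 - 1/11) + √84*115 = √(-738/11) + (2*√21)*115 = 3*I*√902/11 + 230*√21 = 230*√21 + 3*I*√902/11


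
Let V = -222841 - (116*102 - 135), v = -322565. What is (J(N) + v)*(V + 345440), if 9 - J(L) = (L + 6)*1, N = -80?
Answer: -35763898764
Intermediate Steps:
J(L) = 3 - L (J(L) = 9 - (L + 6) = 9 - (6 + L) = 9 + (-6 - L) = 3 - L)
V = -234538 (V = -222841 - (11832 - 135) = -222841 - 1*11697 = -222841 - 11697 = -234538)
(J(N) + v)*(V + 345440) = ((3 - 1*(-80)) - 322565)*(-234538 + 345440) = ((3 + 80) - 322565)*110902 = (83 - 322565)*110902 = -322482*110902 = -35763898764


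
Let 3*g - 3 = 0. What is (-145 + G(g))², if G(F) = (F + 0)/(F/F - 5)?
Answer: 337561/16 ≈ 21098.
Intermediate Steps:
g = 1 (g = 1 + (⅓)*0 = 1 + 0 = 1)
G(F) = -F/4 (G(F) = F/(1 - 5) = F/(-4) = F*(-¼) = -F/4)
(-145 + G(g))² = (-145 - ¼*1)² = (-145 - ¼)² = (-581/4)² = 337561/16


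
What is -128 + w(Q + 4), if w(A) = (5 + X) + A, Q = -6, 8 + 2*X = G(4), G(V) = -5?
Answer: -263/2 ≈ -131.50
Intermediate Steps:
X = -13/2 (X = -4 + (1/2)*(-5) = -4 - 5/2 = -13/2 ≈ -6.5000)
w(A) = -3/2 + A (w(A) = (5 - 13/2) + A = -3/2 + A)
-128 + w(Q + 4) = -128 + (-3/2 + (-6 + 4)) = -128 + (-3/2 - 2) = -128 - 7/2 = -263/2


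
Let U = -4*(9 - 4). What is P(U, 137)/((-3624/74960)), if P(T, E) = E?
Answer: -1283690/453 ≈ -2833.8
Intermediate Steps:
U = -20 (U = -4*5 = -20)
P(U, 137)/((-3624/74960)) = 137/((-3624/74960)) = 137/((-3624*1/74960)) = 137/(-453/9370) = 137*(-9370/453) = -1283690/453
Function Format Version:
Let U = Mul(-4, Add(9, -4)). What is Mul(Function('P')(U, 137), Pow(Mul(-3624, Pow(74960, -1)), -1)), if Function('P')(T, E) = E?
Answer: Rational(-1283690, 453) ≈ -2833.8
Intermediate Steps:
U = -20 (U = Mul(-4, 5) = -20)
Mul(Function('P')(U, 137), Pow(Mul(-3624, Pow(74960, -1)), -1)) = Mul(137, Pow(Mul(-3624, Pow(74960, -1)), -1)) = Mul(137, Pow(Mul(-3624, Rational(1, 74960)), -1)) = Mul(137, Pow(Rational(-453, 9370), -1)) = Mul(137, Rational(-9370, 453)) = Rational(-1283690, 453)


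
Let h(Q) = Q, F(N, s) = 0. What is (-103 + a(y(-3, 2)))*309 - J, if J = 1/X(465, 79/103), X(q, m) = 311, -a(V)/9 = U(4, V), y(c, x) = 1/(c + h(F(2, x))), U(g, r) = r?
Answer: -9609901/311 ≈ -30900.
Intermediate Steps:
y(c, x) = 1/c (y(c, x) = 1/(c + 0) = 1/c)
a(V) = -9*V
J = 1/311 ≈ 0.0032154
(-103 + a(y(-3, 2)))*309 - J = (-103 - 9/(-3))*309 - 1*1/311 = (-103 - 9*(-⅓))*309 - 1/311 = (-103 + 3)*309 - 1/311 = -100*309 - 1/311 = -30900 - 1/311 = -9609901/311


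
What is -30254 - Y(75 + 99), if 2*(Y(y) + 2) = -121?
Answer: -60383/2 ≈ -30192.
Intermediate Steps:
Y(y) = -125/2 (Y(y) = -2 + (1/2)*(-121) = -2 - 121/2 = -125/2)
-30254 - Y(75 + 99) = -30254 - 1*(-125/2) = -30254 + 125/2 = -60383/2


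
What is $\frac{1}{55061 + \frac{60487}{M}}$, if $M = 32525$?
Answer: $\frac{32525}{1790919512} \approx 1.8161 \cdot 10^{-5}$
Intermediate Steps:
$\frac{1}{55061 + \frac{60487}{M}} = \frac{1}{55061 + \frac{60487}{32525}} = \frac{1}{\frac{1790919512}{32525}} = \frac{32525}{1790919512}$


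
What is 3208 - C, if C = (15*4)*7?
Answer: 2788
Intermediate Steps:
C = 420 (C = 60*7 = 420)
3208 - C = 3208 - 1*420 = 3208 - 420 = 2788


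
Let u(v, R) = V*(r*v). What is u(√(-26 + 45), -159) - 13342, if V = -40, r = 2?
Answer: -13342 - 80*√19 ≈ -13691.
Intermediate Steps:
u(v, R) = -80*v
u(√(-26 + 45), -159) - 13342 = -80*√(-26 + 45) - 13342 = -80*√19 - 13342 = -13342 - 80*√19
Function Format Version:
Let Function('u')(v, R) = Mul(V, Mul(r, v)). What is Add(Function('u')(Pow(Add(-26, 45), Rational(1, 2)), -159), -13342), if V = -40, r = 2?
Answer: Add(-13342, Mul(-80, Pow(19, Rational(1, 2)))) ≈ -13691.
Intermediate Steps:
Function('u')(v, R) = Mul(-80, v) (Function('u')(v, R) = Mul(-40, Mul(2, v)) = Mul(-80, v))
Add(Function('u')(Pow(Add(-26, 45), Rational(1, 2)), -159), -13342) = Add(Mul(-80, Pow(Add(-26, 45), Rational(1, 2))), -13342) = Add(Mul(-80, Pow(19, Rational(1, 2))), -13342) = Add(-13342, Mul(-80, Pow(19, Rational(1, 2))))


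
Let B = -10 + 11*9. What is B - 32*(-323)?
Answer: 10425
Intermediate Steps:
B = 89 (B = -10 + 99 = 89)
B - 32*(-323) = 89 - 32*(-323) = 89 + 10336 = 10425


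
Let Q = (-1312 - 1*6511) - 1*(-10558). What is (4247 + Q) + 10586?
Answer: 17568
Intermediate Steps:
Q = 2735 (Q = (-1312 - 6511) + 10558 = -7823 + 10558 = 2735)
(4247 + Q) + 10586 = (4247 + 2735) + 10586 = 6982 + 10586 = 17568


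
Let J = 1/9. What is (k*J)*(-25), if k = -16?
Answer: 400/9 ≈ 44.444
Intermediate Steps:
J = 1/9 ≈ 0.11111
(k*J)*(-25) = -16*1/9*(-25) = -16/9*(-25) = 400/9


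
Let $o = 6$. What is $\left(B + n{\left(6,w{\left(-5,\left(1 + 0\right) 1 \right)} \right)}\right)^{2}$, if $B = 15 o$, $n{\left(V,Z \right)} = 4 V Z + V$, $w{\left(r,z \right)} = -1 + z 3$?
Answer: $20736$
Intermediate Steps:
$w{\left(r,z \right)} = -1 + 3 z$
$n{\left(V,Z \right)} = V + 4 V Z$ ($n{\left(V,Z \right)} = 4 V Z + V = V + 4 V Z$)
$B = 90$ ($B = 15 \cdot 6 = 90$)
$\left(B + n{\left(6,w{\left(-5,\left(1 + 0\right) 1 \right)} \right)}\right)^{2} = \left(90 + 6 \left(1 + 4 \left(-1 + 3 \left(1 + 0\right) 1\right)\right)\right)^{2} = \left(90 + 6 \left(1 + 4 \left(-1 + 3 \cdot 1 \cdot 1\right)\right)\right)^{2} = \left(90 + 6 \left(1 + 4 \left(-1 + 3 \cdot 1\right)\right)\right)^{2} = \left(90 + 6 \left(1 + 4 \left(-1 + 3\right)\right)\right)^{2} = \left(90 + 6 \left(1 + 4 \cdot 2\right)\right)^{2} = \left(90 + 6 \left(1 + 8\right)\right)^{2} = \left(90 + 6 \cdot 9\right)^{2} = \left(90 + 54\right)^{2} = 144^{2} = 20736$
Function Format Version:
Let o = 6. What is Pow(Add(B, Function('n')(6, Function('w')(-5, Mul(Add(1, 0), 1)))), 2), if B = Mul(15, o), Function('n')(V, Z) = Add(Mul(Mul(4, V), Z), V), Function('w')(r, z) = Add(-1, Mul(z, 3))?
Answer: 20736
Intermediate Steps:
Function('w')(r, z) = Add(-1, Mul(3, z))
Function('n')(V, Z) = Add(V, Mul(4, V, Z)) (Function('n')(V, Z) = Add(Mul(4, V, Z), V) = Add(V, Mul(4, V, Z)))
B = 90 (B = Mul(15, 6) = 90)
Pow(Add(B, Function('n')(6, Function('w')(-5, Mul(Add(1, 0), 1)))), 2) = Pow(Add(90, Mul(6, Add(1, Mul(4, Add(-1, Mul(3, Mul(Add(1, 0), 1))))))), 2) = Pow(Add(90, Mul(6, Add(1, Mul(4, Add(-1, Mul(3, Mul(1, 1))))))), 2) = Pow(Add(90, Mul(6, Add(1, Mul(4, Add(-1, Mul(3, 1)))))), 2) = Pow(Add(90, Mul(6, Add(1, Mul(4, Add(-1, 3))))), 2) = Pow(Add(90, Mul(6, Add(1, Mul(4, 2)))), 2) = Pow(Add(90, Mul(6, Add(1, 8))), 2) = Pow(Add(90, Mul(6, 9)), 2) = Pow(Add(90, 54), 2) = Pow(144, 2) = 20736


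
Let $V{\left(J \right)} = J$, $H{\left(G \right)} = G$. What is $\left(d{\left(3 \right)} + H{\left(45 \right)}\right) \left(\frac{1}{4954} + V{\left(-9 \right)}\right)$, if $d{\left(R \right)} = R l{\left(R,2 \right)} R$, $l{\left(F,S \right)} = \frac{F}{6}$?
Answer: $- \frac{4413915}{9908} \approx -445.49$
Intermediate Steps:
$l{\left(F,S \right)} = \frac{F}{6}$ ($l{\left(F,S \right)} = F \frac{1}{6} = \frac{F}{6}$)
$d{\left(R \right)} = \frac{R^{3}}{6}$ ($d{\left(R \right)} = R \frac{R}{6} R = \frac{R^{2}}{6} R = \frac{R^{3}}{6}$)
$\left(d{\left(3 \right)} + H{\left(45 \right)}\right) \left(\frac{1}{4954} + V{\left(-9 \right)}\right) = \left(\frac{3^{3}}{6} + 45\right) \left(\frac{1}{4954} - 9\right) = \left(\frac{1}{6} \cdot 27 + 45\right) \left(\frac{1}{4954} - 9\right) = \left(\frac{9}{2} + 45\right) \left(- \frac{44585}{4954}\right) = \frac{99}{2} \left(- \frac{44585}{4954}\right) = - \frac{4413915}{9908}$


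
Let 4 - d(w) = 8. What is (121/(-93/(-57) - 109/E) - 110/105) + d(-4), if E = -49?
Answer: 1985131/75390 ≈ 26.331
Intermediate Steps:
d(w) = -4 (d(w) = 4 - 1*8 = 4 - 8 = -4)
(121/(-93/(-57) - 109/E) - 110/105) + d(-4) = (121/(-93/(-57) - 109/(-49)) - 110/105) - 4 = (121/(-93*(-1/57) - 109*(-1/49)) - 110*1/105) - 4 = (121/(31/19 + 109/49) - 22/21) - 4 = (121/(3590/931) - 22/21) - 4 = (121*(931/3590) - 22/21) - 4 = (112651/3590 - 22/21) - 4 = 2286691/75390 - 4 = 1985131/75390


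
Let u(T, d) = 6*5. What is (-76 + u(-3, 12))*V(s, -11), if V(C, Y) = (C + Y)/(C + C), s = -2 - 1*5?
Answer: -414/7 ≈ -59.143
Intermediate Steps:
s = -7 (s = -2 - 5 = -7)
u(T, d) = 30
V(C, Y) = (C + Y)/(2*C) (V(C, Y) = (C + Y)/((2*C)) = (C + Y)*(1/(2*C)) = (C + Y)/(2*C))
(-76 + u(-3, 12))*V(s, -11) = (-76 + 30)*((½)*(-7 - 11)/(-7)) = -23*(-1)*(-18)/7 = -46*9/7 = -414/7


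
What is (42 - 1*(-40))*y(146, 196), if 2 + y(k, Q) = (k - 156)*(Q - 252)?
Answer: 45756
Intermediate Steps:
y(k, Q) = -2 + (-252 + Q)*(-156 + k) (y(k, Q) = -2 + (k - 156)*(Q - 252) = -2 + (-156 + k)*(-252 + Q) = -2 + (-252 + Q)*(-156 + k))
(42 - 1*(-40))*y(146, 196) = (42 - 1*(-40))*(39310 - 252*146 - 156*196 + 196*146) = (42 + 40)*(39310 - 36792 - 30576 + 28616) = 82*558 = 45756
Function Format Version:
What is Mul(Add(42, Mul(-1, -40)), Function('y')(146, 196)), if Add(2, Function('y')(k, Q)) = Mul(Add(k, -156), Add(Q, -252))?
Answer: 45756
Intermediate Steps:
Function('y')(k, Q) = Add(-2, Mul(Add(-252, Q), Add(-156, k))) (Function('y')(k, Q) = Add(-2, Mul(Add(k, -156), Add(Q, -252))) = Add(-2, Mul(Add(-156, k), Add(-252, Q))) = Add(-2, Mul(Add(-252, Q), Add(-156, k))))
Mul(Add(42, Mul(-1, -40)), Function('y')(146, 196)) = Mul(Add(42, Mul(-1, -40)), Add(39310, Mul(-252, 146), Mul(-156, 196), Mul(196, 146))) = Mul(Add(42, 40), Add(39310, -36792, -30576, 28616)) = Mul(82, 558) = 45756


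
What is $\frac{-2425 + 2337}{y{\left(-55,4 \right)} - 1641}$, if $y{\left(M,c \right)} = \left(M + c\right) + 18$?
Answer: $\frac{44}{837} \approx 0.052569$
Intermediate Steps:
$y{\left(M,c \right)} = 18 + M + c$
$\frac{-2425 + 2337}{y{\left(-55,4 \right)} - 1641} = \frac{-2425 + 2337}{\left(18 - 55 + 4\right) - 1641} = - \frac{88}{-33 - 1641} = - \frac{88}{-1674} = \left(-88\right) \left(- \frac{1}{1674}\right) = \frac{44}{837}$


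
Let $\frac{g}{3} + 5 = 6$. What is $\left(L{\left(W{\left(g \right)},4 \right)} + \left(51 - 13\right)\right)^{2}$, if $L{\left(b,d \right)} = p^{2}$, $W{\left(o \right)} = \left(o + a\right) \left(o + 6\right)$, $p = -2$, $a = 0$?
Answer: $1764$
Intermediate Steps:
$g = 3$ ($g = -15 + 3 \cdot 6 = -15 + 18 = 3$)
$W{\left(o \right)} = o \left(6 + o\right)$ ($W{\left(o \right)} = \left(o + 0\right) \left(o + 6\right) = o \left(6 + o\right)$)
$L{\left(b,d \right)} = 4$ ($L{\left(b,d \right)} = \left(-2\right)^{2} = 4$)
$\left(L{\left(W{\left(g \right)},4 \right)} + \left(51 - 13\right)\right)^{2} = \left(4 + \left(51 - 13\right)\right)^{2} = \left(4 + 38\right)^{2} = 42^{2} = 1764$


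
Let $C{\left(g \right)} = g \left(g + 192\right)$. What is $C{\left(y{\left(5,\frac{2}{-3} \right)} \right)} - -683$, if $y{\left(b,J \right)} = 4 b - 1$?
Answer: $4692$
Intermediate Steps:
$y{\left(b,J \right)} = -1 + 4 b$
$C{\left(g \right)} = g \left(192 + g\right)$
$C{\left(y{\left(5,\frac{2}{-3} \right)} \right)} - -683 = \left(-1 + 4 \cdot 5\right) \left(192 + \left(-1 + 4 \cdot 5\right)\right) - -683 = \left(-1 + 20\right) \left(192 + \left(-1 + 20\right)\right) + 683 = 19 \left(192 + 19\right) + 683 = 19 \cdot 211 + 683 = 4009 + 683 = 4692$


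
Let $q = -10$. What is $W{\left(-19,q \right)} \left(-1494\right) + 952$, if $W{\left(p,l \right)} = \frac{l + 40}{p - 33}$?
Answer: $\frac{23581}{13} \approx 1813.9$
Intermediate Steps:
$W{\left(p,l \right)} = \frac{40 + l}{-33 + p}$
$W{\left(-19,q \right)} \left(-1494\right) + 952 = \frac{40 - 10}{-33 - 19} \left(-1494\right) + 952 = \frac{1}{-52} \cdot 30 \left(-1494\right) + 952 = \left(- \frac{1}{52}\right) 30 \left(-1494\right) + 952 = \left(- \frac{15}{26}\right) \left(-1494\right) + 952 = \frac{11205}{13} + 952 = \frac{23581}{13}$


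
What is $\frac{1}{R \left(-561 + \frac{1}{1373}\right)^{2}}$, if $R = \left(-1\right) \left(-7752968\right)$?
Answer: $\frac{1885129}{4599743991365919872} \approx 4.0983 \cdot 10^{-13}$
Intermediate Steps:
$R = 7752968$
$\frac{1}{R \left(-561 + \frac{1}{1373}\right)^{2}} = \frac{1}{7752968 \left(-561 + \frac{1}{1373}\right)^{2}} = \frac{1}{7752968 \left(- \frac{770252}{1373}\right)^{2}} = \frac{1}{7752968 \cdot \frac{593288143504}{1885129}} = \frac{1}{7752968} \cdot \frac{1885129}{593288143504} = \frac{1885129}{4599743991365919872}$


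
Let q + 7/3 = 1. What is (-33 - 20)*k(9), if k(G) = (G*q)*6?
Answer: 3816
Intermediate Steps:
q = -4/3 (q = -7/3 + 1 = -4/3 ≈ -1.3333)
k(G) = -8*G (k(G) = (G*(-4/3))*6 = -4*G/3*6 = -8*G)
(-33 - 20)*k(9) = (-33 - 20)*(-8*9) = -53*(-72) = 3816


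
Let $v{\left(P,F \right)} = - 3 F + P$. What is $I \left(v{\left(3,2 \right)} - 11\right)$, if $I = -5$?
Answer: $70$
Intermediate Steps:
$v{\left(P,F \right)} = P - 3 F$
$I \left(v{\left(3,2 \right)} - 11\right) = - 5 \left(\left(3 - 6\right) - 11\right) = - 5 \left(-3 - 11\right) = \left(-5\right) \left(-14\right) = 70$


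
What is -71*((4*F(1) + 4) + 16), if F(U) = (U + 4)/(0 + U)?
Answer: -2840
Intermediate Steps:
F(U) = (4 + U)/U
-71*((4*F(1) + 4) + 16) = -71*((4*((4 + 1)/1) + 4) + 16) = -71*((4*(1*5) + 4) + 16) = -71*((4*5 + 4) + 16) = -71*((20 + 4) + 16) = -71*(24 + 16) = -71*40 = -2840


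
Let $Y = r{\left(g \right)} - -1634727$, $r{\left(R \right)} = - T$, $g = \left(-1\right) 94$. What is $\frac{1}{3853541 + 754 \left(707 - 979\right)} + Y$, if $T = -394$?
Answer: $\frac{5965662117814}{3648453} \approx 1.6351 \cdot 10^{6}$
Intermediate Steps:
$g = -94$
$r{\left(R \right)} = 394$ ($r{\left(R \right)} = \left(-1\right) \left(-394\right) = 394$)
$Y = 1635121$ ($Y = 394 - -1634727 = 394 + 1634727 = 1635121$)
$\frac{1}{3853541 + 754 \left(707 - 979\right)} + Y = \frac{1}{3853541 + 754 \left(707 - 979\right)} + 1635121 = \frac{1}{3853541 + 754 \left(-272\right)} + 1635121 = \frac{1}{3853541 - 205088} + 1635121 = \frac{1}{3648453} + 1635121 = \frac{5965662117814}{3648453}$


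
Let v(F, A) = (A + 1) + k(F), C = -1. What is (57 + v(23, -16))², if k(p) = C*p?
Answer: 361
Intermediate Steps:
k(p) = -p
v(F, A) = 1 + A - F (v(F, A) = (A + 1) - F = (1 + A) - F = 1 + A - F)
(57 + v(23, -16))² = (57 + (1 - 16 - 1*23))² = (57 + (1 - 16 - 23))² = (57 - 38)² = 19² = 361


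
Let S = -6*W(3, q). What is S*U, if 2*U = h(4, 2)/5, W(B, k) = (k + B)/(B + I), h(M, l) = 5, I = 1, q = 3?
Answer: -9/2 ≈ -4.5000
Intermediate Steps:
W(B, k) = (B + k)/(1 + B) (W(B, k) = (k + B)/(B + 1) = (B + k)/(1 + B))
S = -9 (S = -6*(3 + 3)/(1 + 3) = -6*6/4 = -3*6/2 = -6*3/2 = -9)
U = 1/2 (U = (5/5)/2 = (5*(1/5))/2 = (1/2)*1 = 1/2 ≈ 0.50000)
S*U = -9*1/2 = -9/2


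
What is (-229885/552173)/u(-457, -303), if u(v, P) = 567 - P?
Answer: -45977/96078102 ≈ -0.00047854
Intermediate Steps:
(-229885/552173)/u(-457, -303) = (-229885/552173)/(567 - 1*(-303)) = (-229885*1/552173)/(567 + 303) = -229885/552173/870 = -229885/552173*1/870 = -45977/96078102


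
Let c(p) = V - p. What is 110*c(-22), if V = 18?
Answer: 4400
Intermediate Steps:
c(p) = 18 - p
110*c(-22) = 110*(18 - 1*(-22)) = 110*(18 + 22) = 110*40 = 4400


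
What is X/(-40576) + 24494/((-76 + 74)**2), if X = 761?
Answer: 248466375/40576 ≈ 6123.5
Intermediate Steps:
X/(-40576) + 24494/((-76 + 74)**2) = 761/(-40576) + 24494/((-76 + 74)**2) = 761*(-1/40576) + 24494/((-2)**2) = -761/40576 + 24494/4 = -761/40576 + 24494*(1/4) = -761/40576 + 12247/2 = 248466375/40576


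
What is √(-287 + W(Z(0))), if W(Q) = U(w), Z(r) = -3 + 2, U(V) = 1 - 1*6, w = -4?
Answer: 2*I*√73 ≈ 17.088*I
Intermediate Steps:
U(V) = -5 (U(V) = 1 - 6 = -5)
Z(r) = -1
W(Q) = -5
√(-287 + W(Z(0))) = √(-287 - 5) = √(-292) = 2*I*√73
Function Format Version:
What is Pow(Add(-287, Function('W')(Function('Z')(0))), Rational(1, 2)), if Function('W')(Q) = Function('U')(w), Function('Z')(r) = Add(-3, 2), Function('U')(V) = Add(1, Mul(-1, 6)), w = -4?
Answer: Mul(2, I, Pow(73, Rational(1, 2))) ≈ Mul(17.088, I)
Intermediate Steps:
Function('U')(V) = -5 (Function('U')(V) = Add(1, -6) = -5)
Function('Z')(r) = -1
Function('W')(Q) = -5
Pow(Add(-287, Function('W')(Function('Z')(0))), Rational(1, 2)) = Pow(Add(-287, -5), Rational(1, 2)) = Pow(-292, Rational(1, 2)) = Mul(2, I, Pow(73, Rational(1, 2)))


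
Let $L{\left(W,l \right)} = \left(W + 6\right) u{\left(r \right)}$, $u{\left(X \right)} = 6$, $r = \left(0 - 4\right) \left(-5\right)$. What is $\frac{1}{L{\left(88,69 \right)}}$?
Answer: $\frac{1}{564} \approx 0.0017731$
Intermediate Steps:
$r = 20$ ($r = \left(-4\right) \left(-5\right) = 20$)
$L{\left(W,l \right)} = 36 + 6 W$ ($L{\left(W,l \right)} = \left(W + 6\right) 6 = \left(6 + W\right) 6 = 36 + 6 W$)
$\frac{1}{L{\left(88,69 \right)}} = \frac{1}{36 + 6 \cdot 88} = \frac{1}{36 + 528} = \frac{1}{564}$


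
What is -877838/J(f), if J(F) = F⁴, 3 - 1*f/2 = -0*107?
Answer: -438919/648 ≈ -677.34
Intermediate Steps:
f = 6 (f = 6 - (-2)*0*107 = 6 - (-2)*0 = 6 - 2*0 = 6 + 0 = 6)
-877838/J(f) = -877838/(6⁴) = -877838/1296 = -877838*1/1296 = -438919/648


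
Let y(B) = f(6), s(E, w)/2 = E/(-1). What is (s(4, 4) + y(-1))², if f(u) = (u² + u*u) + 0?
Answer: 4096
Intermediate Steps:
s(E, w) = -2*E (s(E, w) = 2*(E/(-1)) = 2*(E*(-1)) = 2*(-E) = -2*E)
f(u) = 2*u² (f(u) = (u² + u²) + 0 = 2*u² + 0 = 2*u²)
y(B) = 72 (y(B) = 2*6² = 2*36 = 72)
(s(4, 4) + y(-1))² = (-2*4 + 72)² = (-8 + 72)² = 64² = 4096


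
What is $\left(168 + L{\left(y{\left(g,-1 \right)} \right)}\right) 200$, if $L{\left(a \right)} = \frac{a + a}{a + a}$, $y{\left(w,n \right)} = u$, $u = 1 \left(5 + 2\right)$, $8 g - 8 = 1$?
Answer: $33800$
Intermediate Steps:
$g = \frac{9}{8}$ ($g = 1 + \frac{1}{8} \cdot 1 = 1 + \frac{1}{8} = \frac{9}{8} \approx 1.125$)
$u = 7$ ($u = 1 \cdot 7 = 7$)
$y{\left(w,n \right)} = 7$
$L{\left(a \right)} = 1$ ($L{\left(a \right)} = \frac{2 a}{2 a} = 2 a \frac{1}{2 a} = 1$)
$\left(168 + L{\left(y{\left(g,-1 \right)} \right)}\right) 200 = \left(168 + 1\right) 200 = 169 \cdot 200 = 33800$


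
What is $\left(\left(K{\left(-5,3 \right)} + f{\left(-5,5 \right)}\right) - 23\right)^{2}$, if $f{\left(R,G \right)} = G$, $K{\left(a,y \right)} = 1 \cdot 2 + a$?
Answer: $441$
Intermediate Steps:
$K{\left(a,y \right)} = 2 + a$
$\left(\left(K{\left(-5,3 \right)} + f{\left(-5,5 \right)}\right) - 23\right)^{2} = \left(\left(\left(2 - 5\right) + 5\right) - 23\right)^{2} = \left(\left(-3 + 5\right) - 23\right)^{2} = \left(2 - 23\right)^{2} = \left(-21\right)^{2} = 441$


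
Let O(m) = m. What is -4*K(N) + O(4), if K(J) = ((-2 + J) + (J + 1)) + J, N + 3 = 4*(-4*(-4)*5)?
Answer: -3796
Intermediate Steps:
N = 317 (N = -3 + 4*(-4*(-4)*5) = -3 + 4*(16*5) = -3 + 4*80 = -3 + 320 = 317)
K(J) = -1 + 3*J (K(J) = ((-2 + J) + (1 + J)) + J = (-1 + 2*J) + J = -1 + 3*J)
-4*K(N) + O(4) = -4*(-1 + 3*317) + 4 = -4*(-1 + 951) + 4 = -4*950 + 4 = -3800 + 4 = -3796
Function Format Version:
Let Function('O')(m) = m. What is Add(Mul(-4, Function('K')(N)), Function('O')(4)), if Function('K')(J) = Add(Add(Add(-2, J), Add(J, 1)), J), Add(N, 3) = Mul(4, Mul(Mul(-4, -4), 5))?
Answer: -3796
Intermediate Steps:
N = 317 (N = Add(-3, Mul(4, Mul(Mul(-4, -4), 5))) = Add(-3, Mul(4, Mul(16, 5))) = Add(-3, Mul(4, 80)) = Add(-3, 320) = 317)
Function('K')(J) = Add(-1, Mul(3, J)) (Function('K')(J) = Add(Add(Add(-2, J), Add(1, J)), J) = Add(Add(-1, Mul(2, J)), J) = Add(-1, Mul(3, J)))
Add(Mul(-4, Function('K')(N)), Function('O')(4)) = Add(Mul(-4, Add(-1, Mul(3, 317))), 4) = Add(Mul(-4, Add(-1, 951)), 4) = Add(Mul(-4, 950), 4) = Add(-3800, 4) = -3796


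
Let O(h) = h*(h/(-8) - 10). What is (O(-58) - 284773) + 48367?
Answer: -472493/2 ≈ -2.3625e+5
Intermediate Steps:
O(h) = h*(-10 - h/8) (O(h) = h*(h*(-⅛) - 10) = h*(-h/8 - 10) = h*(-10 - h/8))
(O(-58) - 284773) + 48367 = (-⅛*(-58)*(80 - 58) - 284773) + 48367 = (-⅛*(-58)*22 - 284773) + 48367 = (319/2 - 284773) + 48367 = -569227/2 + 48367 = -472493/2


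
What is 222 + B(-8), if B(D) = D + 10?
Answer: 224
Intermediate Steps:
B(D) = 10 + D
222 + B(-8) = 222 + (10 - 8) = 222 + 2 = 224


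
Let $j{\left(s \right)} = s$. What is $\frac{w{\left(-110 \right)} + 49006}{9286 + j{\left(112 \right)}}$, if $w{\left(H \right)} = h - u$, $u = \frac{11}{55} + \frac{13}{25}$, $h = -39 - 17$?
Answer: $\frac{611866}{117475} \approx 5.2085$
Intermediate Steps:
$h = -56$
$u = \frac{18}{25}$ ($u = 11 \cdot \frac{1}{55} + 13 \cdot \frac{1}{25} = \frac{1}{5} + \frac{13}{25} = \frac{18}{25} \approx 0.72$)
$w{\left(H \right)} = - \frac{1418}{25}$ ($w{\left(H \right)} = -56 - \frac{18}{25} = - \frac{1418}{25}$)
$\frac{w{\left(-110 \right)} + 49006}{9286 + j{\left(112 \right)}} = \frac{- \frac{1418}{25} + 49006}{9286 + 112} = \frac{1223732}{25 \cdot 9398} = \frac{1223732}{25} \cdot \frac{1}{9398} = \frac{611866}{117475}$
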